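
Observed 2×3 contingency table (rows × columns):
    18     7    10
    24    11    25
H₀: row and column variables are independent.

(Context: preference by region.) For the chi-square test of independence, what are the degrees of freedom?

df = (r−1)(c−1) = (2−1)·(3−1) = 2

degrees of freedom = 2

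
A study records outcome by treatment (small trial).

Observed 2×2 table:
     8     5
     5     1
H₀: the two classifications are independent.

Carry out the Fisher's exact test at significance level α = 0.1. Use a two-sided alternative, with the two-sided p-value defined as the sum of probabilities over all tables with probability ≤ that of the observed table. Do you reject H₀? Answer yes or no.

reject H₀: no

Margins: r₁=13, r₂=6, c₁=13, c₂=6, n=19
p_obs = C(13,8)·C(6,5)/C(19,13); sum pmf over tables with pmf ≤ p_obs
p-value (two-sided) = 0.60471
At α=0.1: p ≥ α → fail to reject H₀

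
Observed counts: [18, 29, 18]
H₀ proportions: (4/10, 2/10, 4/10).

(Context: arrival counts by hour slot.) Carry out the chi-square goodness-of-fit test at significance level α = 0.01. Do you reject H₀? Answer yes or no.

reject H₀: yes

n = 65; E_i = n·p_i = [26.00, 13.00, 26.00]
χ² = (18−26.00)²/26.00 + (29−13.00)²/13.00 + (18−26.00)²/26.00 = 24.6154
df = 2
p-value (upper-tail) = 0.00000
At α=0.01: p < α → reject H₀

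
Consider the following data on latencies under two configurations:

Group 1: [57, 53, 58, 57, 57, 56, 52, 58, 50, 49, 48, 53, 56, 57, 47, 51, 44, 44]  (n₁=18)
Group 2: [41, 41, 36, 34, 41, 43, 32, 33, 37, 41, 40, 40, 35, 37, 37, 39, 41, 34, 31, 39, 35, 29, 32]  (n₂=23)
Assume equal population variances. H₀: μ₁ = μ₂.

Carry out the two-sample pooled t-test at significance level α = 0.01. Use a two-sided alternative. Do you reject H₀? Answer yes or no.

reject H₀: yes

x̄₁=52.611, s₁=4.742, n₁=18
x̄₂=36.870, s₂=3.900, n₂=23
s_p² = [17·4.742² + 22·3.900²]/39 = 18.3817
SE = √(s_p²·(1/18+1/23)) = 1.3492
t = (52.611−36.870)/1.3492 = 11.6671
df = 39
p-value (two-sided) = 0.00000
At α=0.01: p < α → reject H₀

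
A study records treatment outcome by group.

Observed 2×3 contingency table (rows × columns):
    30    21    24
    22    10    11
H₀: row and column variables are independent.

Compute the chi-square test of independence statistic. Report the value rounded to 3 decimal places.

test statistic = 1.387

Row totals [75, 43], col totals [52, 31, 35], n=118
χ² = (30−33.05)²/33.05 + (21−19.70)²/19.70 + (24−22.25)²/22.25 + (22−18.95)²/18.95 + (10−11.30)²/11.30 + (11−12.75)²/12.75 = 1.3866
df = 2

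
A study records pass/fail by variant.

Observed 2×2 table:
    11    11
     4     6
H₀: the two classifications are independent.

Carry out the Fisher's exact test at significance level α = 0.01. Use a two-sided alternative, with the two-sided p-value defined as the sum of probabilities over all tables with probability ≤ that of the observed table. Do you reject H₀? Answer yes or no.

Margins: r₁=22, r₂=10, c₁=15, c₂=17, n=32
p_obs = C(22,11)·C(10,4)/C(32,15); sum pmf over tables with pmf ≤ p_obs
p-value (two-sided) = 0.71195
At α=0.01: p ≥ α → fail to reject H₀

reject H₀: no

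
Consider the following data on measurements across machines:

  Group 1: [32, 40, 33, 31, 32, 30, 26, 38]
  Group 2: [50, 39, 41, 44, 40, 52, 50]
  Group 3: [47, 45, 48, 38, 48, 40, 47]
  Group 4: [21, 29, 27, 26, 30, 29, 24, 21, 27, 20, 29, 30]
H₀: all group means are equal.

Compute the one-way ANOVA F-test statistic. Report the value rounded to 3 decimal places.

Group means [32.75, 45.14, 44.71, 26.08], grand mean 35.412
SSB = Σnᵢ(x̄ᵢ−x̄)² = 2369.533; SSW = ΣΣ(x−x̄ᵢ)² = 564.702
MSB = 2369.533/3 = 789.8443; MSW = 564.702/30 = 18.8234
F = MSB/MSW = 41.9607
df = (3, 30)

test statistic = 41.961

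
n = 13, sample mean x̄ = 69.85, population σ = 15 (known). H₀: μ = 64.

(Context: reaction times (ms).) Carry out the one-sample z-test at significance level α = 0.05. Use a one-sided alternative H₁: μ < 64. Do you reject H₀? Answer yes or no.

reject H₀: no

SE = σ/√n = 15/√13 = 4.1603
z = (x̄−μ₀)/SE = (69.85−64)/4.1603 = 1.4062
p-value (one-sided, H₁ less) = 0.92016
At α=0.05: p ≥ α → fail to reject H₀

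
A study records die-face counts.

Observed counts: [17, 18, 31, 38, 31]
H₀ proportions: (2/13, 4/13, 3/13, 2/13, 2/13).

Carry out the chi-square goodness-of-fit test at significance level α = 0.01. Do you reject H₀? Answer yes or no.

n = 135; E_i = n·p_i = [20.77, 41.54, 31.15, 20.77, 20.77]
χ² = (17−20.77)²/20.77 + (18−41.54)²/41.54 + (31−31.15)²/31.15 + (38−20.77)²/20.77 + (31−20.77)²/20.77 = 33.3580
df = 4
p-value (upper-tail) = 0.00000
At α=0.01: p < α → reject H₀

reject H₀: yes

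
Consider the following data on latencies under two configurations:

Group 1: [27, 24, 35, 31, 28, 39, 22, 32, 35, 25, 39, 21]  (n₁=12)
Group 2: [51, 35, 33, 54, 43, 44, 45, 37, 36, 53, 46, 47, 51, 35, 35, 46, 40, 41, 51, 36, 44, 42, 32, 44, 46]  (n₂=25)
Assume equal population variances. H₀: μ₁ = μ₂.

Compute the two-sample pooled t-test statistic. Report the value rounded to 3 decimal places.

test statistic = -5.669

x̄₁=29.833, s₁=6.293, n₁=12
x̄₂=42.680, s₂=6.524, n₂=25
s_p² = [11·6.293² + 24·6.524²]/35 = 41.6316
SE = √(s_p²·(1/12+1/25)) = 2.2660
t = (29.833−42.680)/2.2660 = -5.6694
df = 35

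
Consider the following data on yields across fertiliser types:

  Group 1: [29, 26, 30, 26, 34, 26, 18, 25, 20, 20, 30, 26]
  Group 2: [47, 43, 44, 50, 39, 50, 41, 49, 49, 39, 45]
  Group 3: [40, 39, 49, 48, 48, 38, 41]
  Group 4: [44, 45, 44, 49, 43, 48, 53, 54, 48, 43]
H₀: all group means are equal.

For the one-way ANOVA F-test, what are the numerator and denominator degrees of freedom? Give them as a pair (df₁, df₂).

degrees of freedom = [3, 36]

k = 4 groups, N = 40 total
df = (k−1, N−k) = (4−1, 40−4) = (3, 36)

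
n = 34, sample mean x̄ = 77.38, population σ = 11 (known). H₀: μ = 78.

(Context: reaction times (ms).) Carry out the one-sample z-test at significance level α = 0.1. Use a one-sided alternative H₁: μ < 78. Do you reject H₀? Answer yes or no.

SE = σ/√n = 11/√34 = 1.8865
z = (x̄−μ₀)/SE = (77.38−78)/1.8865 = -0.3287
p-value (one-sided, H₁ less) = 0.37121
At α=0.1: p ≥ α → fail to reject H₀

reject H₀: no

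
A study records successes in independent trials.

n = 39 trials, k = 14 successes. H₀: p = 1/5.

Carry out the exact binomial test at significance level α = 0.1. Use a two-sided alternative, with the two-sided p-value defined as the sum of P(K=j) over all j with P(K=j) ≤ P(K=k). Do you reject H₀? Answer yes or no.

Exact binomial: n=39, k=14, p₀=1/5=0.2000
P(X=j) = C(n,j)·p₀^j·(1−p₀)^(n−j); p = Σ P(X=j) over j with P(X=j) ≤ P(X=14)
p-value (two-sided) = 0.02487
At α=0.1: p < α → reject H₀

reject H₀: yes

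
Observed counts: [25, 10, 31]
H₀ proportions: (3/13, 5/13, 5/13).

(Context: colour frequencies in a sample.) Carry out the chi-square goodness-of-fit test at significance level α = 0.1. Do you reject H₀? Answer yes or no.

reject H₀: yes

n = 66; E_i = n·p_i = [15.23, 25.38, 25.38]
χ² = (25−15.23)²/15.23 + (10−25.38)²/25.38 + (31−25.38)²/25.38 = 16.8323
df = 2
p-value (upper-tail) = 0.00022
At α=0.1: p < α → reject H₀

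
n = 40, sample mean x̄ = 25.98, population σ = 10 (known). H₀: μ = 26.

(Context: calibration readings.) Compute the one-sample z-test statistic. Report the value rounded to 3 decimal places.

SE = σ/√n = 10/√40 = 1.5811
z = (x̄−μ₀)/SE = (25.98−26)/1.5811 = -0.0126

test statistic = -0.013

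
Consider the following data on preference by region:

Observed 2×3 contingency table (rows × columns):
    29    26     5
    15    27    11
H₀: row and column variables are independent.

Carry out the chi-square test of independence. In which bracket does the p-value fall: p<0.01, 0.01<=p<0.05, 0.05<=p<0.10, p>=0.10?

Row totals [60, 53], col totals [44, 53, 16], n=113
χ² = (29−23.36)²/23.36 + (26−28.14)²/28.14 + (5−8.50)²/8.50 + (15−20.64)²/20.64 + (27−24.86)²/24.86 + (11−7.50)²/7.50 = 6.3140
df = 2
p-value (upper-tail) = 0.04255
→ bracket: 0.01<=p<0.05

p-value bracket: 0.01<=p<0.05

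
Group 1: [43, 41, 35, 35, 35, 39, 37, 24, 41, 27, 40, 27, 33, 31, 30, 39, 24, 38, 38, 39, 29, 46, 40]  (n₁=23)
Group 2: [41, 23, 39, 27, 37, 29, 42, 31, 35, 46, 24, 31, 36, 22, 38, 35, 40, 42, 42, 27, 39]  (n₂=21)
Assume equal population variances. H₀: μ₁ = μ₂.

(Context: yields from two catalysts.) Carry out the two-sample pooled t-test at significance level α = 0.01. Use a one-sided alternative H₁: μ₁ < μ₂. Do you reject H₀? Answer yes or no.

reject H₀: no

x̄₁=35.261, s₁=6.129, n₁=23
x̄₂=34.571, s₂=7.075, n₂=21
s_p² = [22·6.129² + 20·7.075²]/42 = 43.5138
SE = √(s_p²·(1/23+1/21)) = 1.9910
t = (35.261−34.571)/1.9910 = 0.3463
df = 42
p-value (one-sided, H₁ less) = 0.63457
At α=0.01: p ≥ α → fail to reject H₀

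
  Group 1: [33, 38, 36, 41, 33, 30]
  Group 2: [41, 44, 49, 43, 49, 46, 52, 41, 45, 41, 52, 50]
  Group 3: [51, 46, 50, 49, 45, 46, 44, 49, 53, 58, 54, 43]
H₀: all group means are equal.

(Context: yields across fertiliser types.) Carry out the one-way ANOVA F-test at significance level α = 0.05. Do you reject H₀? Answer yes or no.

reject H₀: yes

Group means [35.17, 46.08, 49.00], grand mean 45.067
SSB = Σnᵢ(x̄ᵢ−x̄)² = 786.117; SSW = ΣΣ(x−x̄ᵢ)² = 495.750
MSB = 786.117/2 = 393.0583; MSW = 495.750/27 = 18.3611
F = MSB/MSW = 21.4071
df = (2, 27)
p-value (upper-tail) = 0.00000
At α=0.05: p < α → reject H₀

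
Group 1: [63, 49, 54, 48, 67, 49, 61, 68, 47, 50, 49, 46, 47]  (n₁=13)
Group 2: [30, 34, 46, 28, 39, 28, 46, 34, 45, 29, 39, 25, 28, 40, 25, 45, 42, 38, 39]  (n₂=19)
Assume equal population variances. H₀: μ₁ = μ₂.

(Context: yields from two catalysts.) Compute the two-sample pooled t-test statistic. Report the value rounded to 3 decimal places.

test statistic = 6.505

x̄₁=53.692, s₁=8.077, n₁=13
x̄₂=35.789, s₂=7.345, n₂=19
s_p² = [12·8.077² + 18·7.345²]/30 = 58.4642
SE = √(s_p²·(1/13+1/19)) = 2.7521
t = (53.692−35.789)/2.7521 = 6.5050
df = 30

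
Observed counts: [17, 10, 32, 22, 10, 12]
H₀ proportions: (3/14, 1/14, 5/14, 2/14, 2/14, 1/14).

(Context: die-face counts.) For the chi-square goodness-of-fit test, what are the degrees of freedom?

degrees of freedom = 5

df = k − 1 = 6 − 1 = 5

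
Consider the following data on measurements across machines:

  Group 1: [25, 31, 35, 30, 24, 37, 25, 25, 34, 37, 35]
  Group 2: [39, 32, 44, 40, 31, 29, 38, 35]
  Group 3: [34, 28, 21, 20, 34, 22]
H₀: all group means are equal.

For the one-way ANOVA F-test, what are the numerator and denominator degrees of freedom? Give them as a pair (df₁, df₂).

degrees of freedom = [2, 22]

k = 3 groups, N = 25 total
df = (k−1, N−k) = (3−1, 25−3) = (2, 22)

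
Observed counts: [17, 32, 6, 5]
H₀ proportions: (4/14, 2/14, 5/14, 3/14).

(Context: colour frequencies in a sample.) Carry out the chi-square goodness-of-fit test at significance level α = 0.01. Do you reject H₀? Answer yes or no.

n = 60; E_i = n·p_i = [17.14, 8.57, 21.43, 12.86]
χ² = (17−17.14)²/17.14 + (32−8.57)²/8.57 + (6−21.43)²/21.43 + (5−12.86)²/12.86 = 79.9494
df = 3
p-value (upper-tail) = 0.00000
At α=0.01: p < α → reject H₀

reject H₀: yes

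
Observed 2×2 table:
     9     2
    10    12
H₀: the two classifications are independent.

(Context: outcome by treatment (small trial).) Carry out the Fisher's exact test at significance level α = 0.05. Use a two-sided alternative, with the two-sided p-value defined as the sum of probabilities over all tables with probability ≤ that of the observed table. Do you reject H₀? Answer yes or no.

Margins: r₁=11, r₂=22, c₁=19, c₂=14, n=33
p_obs = C(11,9)·C(22,10)/C(33,19); sum pmf over tables with pmf ≤ p_obs
p-value (two-sided) = 0.06741
At α=0.05: p ≥ α → fail to reject H₀

reject H₀: no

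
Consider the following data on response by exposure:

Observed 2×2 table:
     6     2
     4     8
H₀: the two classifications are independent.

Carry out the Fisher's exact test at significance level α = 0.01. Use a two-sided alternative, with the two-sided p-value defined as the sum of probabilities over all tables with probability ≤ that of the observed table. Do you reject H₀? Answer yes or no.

Margins: r₁=8, r₂=12, c₁=10, c₂=10, n=20
p_obs = C(8,6)·C(12,4)/C(20,10); sum pmf over tables with pmf ≤ p_obs
p-value (two-sided) = 0.16980
At α=0.01: p ≥ α → fail to reject H₀

reject H₀: no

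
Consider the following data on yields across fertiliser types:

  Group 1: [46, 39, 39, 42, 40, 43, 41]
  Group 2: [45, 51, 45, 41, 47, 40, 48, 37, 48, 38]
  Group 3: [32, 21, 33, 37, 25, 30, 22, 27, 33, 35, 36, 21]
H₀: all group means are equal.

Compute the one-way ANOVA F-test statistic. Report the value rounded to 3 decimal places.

Group means [41.43, 44.00, 29.33], grand mean 37.310
SSB = Σnᵢ(x̄ᵢ−x̄)² = 1329.826; SSW = ΣΣ(x−x̄ᵢ)² = 626.381
MSB = 1329.826/2 = 664.9130; MSW = 626.381/26 = 24.0916
F = MSB/MSW = 27.5994
df = (2, 26)

test statistic = 27.599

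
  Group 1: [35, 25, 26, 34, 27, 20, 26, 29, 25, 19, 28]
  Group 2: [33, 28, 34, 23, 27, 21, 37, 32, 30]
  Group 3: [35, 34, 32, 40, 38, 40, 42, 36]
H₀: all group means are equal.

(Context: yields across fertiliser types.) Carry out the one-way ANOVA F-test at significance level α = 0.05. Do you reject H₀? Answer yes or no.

reject H₀: yes

Group means [26.73, 29.44, 37.12], grand mean 30.571
SSB = Σnᵢ(x̄ᵢ−x̄)² = 517.578; SSW = ΣΣ(x−x̄ᵢ)² = 541.279
MSB = 517.578/2 = 258.7891; MSW = 541.279/25 = 21.6512
F = MSB/MSW = 11.9527
df = (2, 25)
p-value (upper-tail) = 0.00023
At α=0.05: p < α → reject H₀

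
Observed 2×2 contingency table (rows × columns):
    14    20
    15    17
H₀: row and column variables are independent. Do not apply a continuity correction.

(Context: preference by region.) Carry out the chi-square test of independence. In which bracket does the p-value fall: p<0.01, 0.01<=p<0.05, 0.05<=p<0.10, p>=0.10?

p-value bracket: p>=0.10

Row totals [34, 32], col totals [29, 37], n=66
χ² = (14−14.94)²/14.94 + (20−19.06)²/19.06 + (15−14.06)²/14.06 + (17−17.94)²/17.94 = 0.2173
df = 1
p-value (upper-tail) = 0.64109
→ bracket: p>=0.10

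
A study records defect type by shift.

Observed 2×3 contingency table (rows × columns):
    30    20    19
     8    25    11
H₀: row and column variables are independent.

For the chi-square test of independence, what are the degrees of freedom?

df = (r−1)(c−1) = (2−1)·(3−1) = 2

degrees of freedom = 2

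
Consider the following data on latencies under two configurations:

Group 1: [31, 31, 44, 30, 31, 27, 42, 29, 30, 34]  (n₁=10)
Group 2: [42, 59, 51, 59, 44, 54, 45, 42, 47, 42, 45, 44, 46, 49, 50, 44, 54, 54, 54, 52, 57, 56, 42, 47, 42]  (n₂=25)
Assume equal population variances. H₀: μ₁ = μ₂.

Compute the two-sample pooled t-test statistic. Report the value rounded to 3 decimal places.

x̄₁=32.900, s₁=5.626, n₁=10
x̄₂=48.840, s₂=5.757, n₂=25
s_p² = [9·5.626² + 24·5.757²]/33 = 32.7352
SE = √(s_p²·(1/10+1/25)) = 2.1408
t = (32.900−48.840)/2.1408 = -7.4459
df = 33

test statistic = -7.446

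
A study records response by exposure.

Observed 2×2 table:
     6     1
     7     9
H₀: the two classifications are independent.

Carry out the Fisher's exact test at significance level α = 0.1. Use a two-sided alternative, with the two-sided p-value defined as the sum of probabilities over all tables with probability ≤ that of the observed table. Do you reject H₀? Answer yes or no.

reject H₀: yes

Margins: r₁=7, r₂=16, c₁=13, c₂=10, n=23
p_obs = C(7,6)·C(16,7)/C(23,13); sum pmf over tables with pmf ≤ p_obs
p-value (two-sided) = 0.08862
At α=0.1: p < α → reject H₀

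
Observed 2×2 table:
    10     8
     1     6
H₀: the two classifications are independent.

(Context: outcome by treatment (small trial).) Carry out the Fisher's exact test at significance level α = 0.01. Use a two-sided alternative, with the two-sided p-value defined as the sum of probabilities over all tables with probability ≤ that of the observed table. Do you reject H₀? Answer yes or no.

Margins: r₁=18, r₂=7, c₁=11, c₂=14, n=25
p_obs = C(18,10)·C(7,1)/C(25,11); sum pmf over tables with pmf ≤ p_obs
p-value (two-sided) = 0.09000
At α=0.01: p ≥ α → fail to reject H₀

reject H₀: no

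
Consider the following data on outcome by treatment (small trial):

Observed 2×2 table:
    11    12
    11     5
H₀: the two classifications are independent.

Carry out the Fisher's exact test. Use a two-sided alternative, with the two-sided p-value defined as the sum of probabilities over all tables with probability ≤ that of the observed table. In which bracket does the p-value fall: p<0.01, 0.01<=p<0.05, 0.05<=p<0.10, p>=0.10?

Margins: r₁=23, r₂=16, c₁=22, c₂=17, n=39
p_obs = C(23,11)·C(16,11)/C(39,22); sum pmf over tables with pmf ≤ p_obs
p-value (two-sided) = 0.32513
→ bracket: p>=0.10

p-value bracket: p>=0.10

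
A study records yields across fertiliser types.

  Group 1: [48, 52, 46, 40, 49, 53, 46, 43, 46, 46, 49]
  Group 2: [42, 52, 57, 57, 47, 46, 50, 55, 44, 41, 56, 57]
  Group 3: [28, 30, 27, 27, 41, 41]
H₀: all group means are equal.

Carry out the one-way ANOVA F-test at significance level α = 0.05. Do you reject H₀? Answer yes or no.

Group means [47.09, 50.33, 32.33], grand mean 45.379
SSB = Σnᵢ(x̄ᵢ−x̄)² = 1347.918; SSW = ΣΣ(x−x̄ᵢ)² = 786.909
MSB = 1347.918/2 = 673.9592; MSW = 786.909/26 = 30.2657
F = MSB/MSW = 22.2681
df = (2, 26)
p-value (upper-tail) = 0.00000
At α=0.05: p < α → reject H₀

reject H₀: yes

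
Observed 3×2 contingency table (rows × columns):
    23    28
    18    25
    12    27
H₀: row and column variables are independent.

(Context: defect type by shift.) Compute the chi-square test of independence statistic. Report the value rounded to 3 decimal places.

test statistic = 2.000

Row totals [51, 43, 39], col totals [53, 80], n=133
χ² = (23−20.32)²/20.32 + (28−30.68)²/30.68 + (18−17.14)²/17.14 + (25−25.86)²/25.86 + (12−15.54)²/15.54 + (27−23.46)²/23.46 = 2.0002
df = 2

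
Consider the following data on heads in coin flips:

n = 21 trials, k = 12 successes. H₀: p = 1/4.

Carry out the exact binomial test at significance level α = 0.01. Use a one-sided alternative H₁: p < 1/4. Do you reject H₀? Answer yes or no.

reject H₀: no

Exact binomial: n=21, k=12, p₀=1/4=0.2500
P(X≤12) from Σ C(n,i)·p₀^i·(1−p₀)^(n−i)
p-value (one-sided, H₁ less) = 0.99963
At α=0.01: p ≥ α → fail to reject H₀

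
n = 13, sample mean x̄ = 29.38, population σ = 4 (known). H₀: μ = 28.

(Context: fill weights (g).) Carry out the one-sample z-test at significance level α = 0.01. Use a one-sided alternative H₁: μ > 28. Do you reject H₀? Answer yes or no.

SE = σ/√n = 4/√13 = 1.1094
z = (x̄−μ₀)/SE = (29.38−28)/1.1094 = 1.2439
p-value (one-sided, H₁ greater) = 0.10677
At α=0.01: p ≥ α → fail to reject H₀

reject H₀: no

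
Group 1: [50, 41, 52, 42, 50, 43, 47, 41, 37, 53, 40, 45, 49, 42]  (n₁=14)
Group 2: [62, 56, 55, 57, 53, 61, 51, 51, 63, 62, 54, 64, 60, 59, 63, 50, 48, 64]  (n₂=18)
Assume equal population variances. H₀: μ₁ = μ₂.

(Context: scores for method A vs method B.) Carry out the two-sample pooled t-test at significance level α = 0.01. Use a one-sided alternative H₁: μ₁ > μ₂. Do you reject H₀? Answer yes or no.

reject H₀: no

x̄₁=45.143, s₁=5.005, n₁=14
x̄₂=57.389, s₂=5.304, n₂=18
s_p² = [13·5.005² + 17·5.304²]/30 = 26.7997
SE = √(s_p²·(1/14+1/18)) = 1.8448
t = (45.143−57.389)/1.8448 = -6.6383
df = 30
p-value (one-sided, H₁ greater) = 1.00000
At α=0.01: p ≥ α → fail to reject H₀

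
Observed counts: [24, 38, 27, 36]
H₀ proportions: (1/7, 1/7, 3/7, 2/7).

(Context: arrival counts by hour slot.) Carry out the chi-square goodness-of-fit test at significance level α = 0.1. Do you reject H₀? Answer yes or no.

reject H₀: yes

n = 125; E_i = n·p_i = [17.86, 17.86, 53.57, 35.71]
χ² = (24−17.86)²/17.86 + (38−17.86)²/17.86 + (27−53.57)²/53.57 + (36−35.71)²/35.71 = 38.0160
df = 3
p-value (upper-tail) = 0.00000
At α=0.1: p < α → reject H₀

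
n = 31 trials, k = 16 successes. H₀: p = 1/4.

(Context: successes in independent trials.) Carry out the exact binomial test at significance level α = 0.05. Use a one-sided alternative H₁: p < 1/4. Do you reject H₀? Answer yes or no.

Exact binomial: n=31, k=16, p₀=1/4=0.2500
P(X≤16) from Σ C(n,i)·p₀^i·(1−p₀)^(n−i)
p-value (one-sided, H₁ less) = 0.99963
At α=0.05: p ≥ α → fail to reject H₀

reject H₀: no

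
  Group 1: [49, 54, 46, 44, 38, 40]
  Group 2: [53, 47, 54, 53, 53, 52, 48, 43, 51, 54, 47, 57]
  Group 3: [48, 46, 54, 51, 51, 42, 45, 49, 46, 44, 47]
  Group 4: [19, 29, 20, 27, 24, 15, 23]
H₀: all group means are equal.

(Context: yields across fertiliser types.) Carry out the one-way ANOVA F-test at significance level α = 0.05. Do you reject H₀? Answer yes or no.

Group means [45.17, 51.00, 47.55, 22.43], grand mean 43.417
SSB = Σnᵢ(x̄ᵢ−x̄)² = 3979.475; SSW = ΣΣ(x−x̄ᵢ)² = 607.275
MSB = 3979.475/3 = 1326.4917; MSW = 607.275/32 = 18.9773
F = MSB/MSW = 69.8987
df = (3, 32)
p-value (upper-tail) = 0.00000
At α=0.05: p < α → reject H₀

reject H₀: yes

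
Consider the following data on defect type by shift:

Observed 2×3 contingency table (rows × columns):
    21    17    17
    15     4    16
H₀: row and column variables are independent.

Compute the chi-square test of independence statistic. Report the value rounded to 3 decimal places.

test statistic = 4.874

Row totals [55, 35], col totals [36, 21, 33], n=90
χ² = (21−22.00)²/22.00 + (17−12.83)²/12.83 + (17−20.17)²/20.17 + (15−14.00)²/14.00 + (4−8.17)²/8.17 + (16−12.83)²/12.83 = 4.8742
df = 2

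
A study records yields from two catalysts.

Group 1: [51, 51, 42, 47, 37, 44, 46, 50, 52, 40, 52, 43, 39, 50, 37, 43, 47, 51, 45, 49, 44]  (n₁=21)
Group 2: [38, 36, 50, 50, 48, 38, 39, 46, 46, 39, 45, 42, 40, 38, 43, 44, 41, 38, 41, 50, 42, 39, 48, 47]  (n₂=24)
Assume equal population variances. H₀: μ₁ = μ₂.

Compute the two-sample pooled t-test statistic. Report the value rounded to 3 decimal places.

x̄₁=45.714, s₁=4.890, n₁=21
x̄₂=42.833, s₂=4.430, n₂=24
s_p² = [20·4.890² + 23·4.430²]/43 = 21.6190
SE = √(s_p²·(1/21+1/24)) = 1.3893
t = (45.714−42.833)/1.3893 = 2.0736
df = 43

test statistic = 2.074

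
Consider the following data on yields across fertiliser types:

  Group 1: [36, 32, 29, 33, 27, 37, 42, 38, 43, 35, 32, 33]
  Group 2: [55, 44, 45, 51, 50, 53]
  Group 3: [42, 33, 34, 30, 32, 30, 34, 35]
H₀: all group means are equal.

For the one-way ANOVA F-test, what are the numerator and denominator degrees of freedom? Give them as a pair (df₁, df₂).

k = 3 groups, N = 26 total
df = (k−1, N−k) = (3−1, 26−3) = (2, 23)

degrees of freedom = [2, 23]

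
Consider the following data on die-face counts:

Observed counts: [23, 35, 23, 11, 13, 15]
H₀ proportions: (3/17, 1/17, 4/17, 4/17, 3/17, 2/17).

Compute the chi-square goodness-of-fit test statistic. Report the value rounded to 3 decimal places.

test statistic = 125.461

n = 120; E_i = n·p_i = [21.18, 7.06, 28.24, 28.24, 21.18, 14.12]
χ² = (23−21.18)²/21.18 + (35−7.06)²/7.06 + (23−28.24)²/28.24 + (11−28.24)²/28.24 + (13−21.18)²/21.18 + (15−14.12)²/14.12 = 125.4611
df = 5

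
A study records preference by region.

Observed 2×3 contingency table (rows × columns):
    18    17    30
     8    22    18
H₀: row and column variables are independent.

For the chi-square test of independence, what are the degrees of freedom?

df = (r−1)(c−1) = (2−1)·(3−1) = 2

degrees of freedom = 2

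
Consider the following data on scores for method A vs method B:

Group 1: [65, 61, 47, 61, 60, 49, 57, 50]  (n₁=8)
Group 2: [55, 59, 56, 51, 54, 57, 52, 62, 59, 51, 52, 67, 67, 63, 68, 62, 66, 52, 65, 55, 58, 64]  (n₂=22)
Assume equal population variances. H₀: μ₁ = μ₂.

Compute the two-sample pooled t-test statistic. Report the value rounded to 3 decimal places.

x̄₁=56.250, s₁=6.692, n₁=8
x̄₂=58.864, s₂=5.768, n₂=22
s_p² = [7·6.692² + 21·5.768²]/28 = 36.1461
SE = √(s_p²·(1/8+1/22)) = 2.4822
t = (56.250−58.864)/2.4822 = -1.0530
df = 28

test statistic = -1.053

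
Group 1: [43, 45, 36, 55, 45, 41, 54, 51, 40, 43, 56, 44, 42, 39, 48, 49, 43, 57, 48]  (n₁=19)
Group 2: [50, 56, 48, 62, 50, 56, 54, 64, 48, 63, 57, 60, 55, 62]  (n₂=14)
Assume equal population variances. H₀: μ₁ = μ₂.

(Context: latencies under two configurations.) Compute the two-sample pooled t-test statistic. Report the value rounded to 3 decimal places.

test statistic = -4.734

x̄₁=46.263, s₁=6.081, n₁=19
x̄₂=56.071, s₂=5.595, n₂=14
s_p² = [18·6.081² + 13·5.595²]/31 = 34.6004
SE = √(s_p²·(1/19+1/14)) = 2.0718
t = (46.263−56.071)/2.0718 = -4.7341
df = 31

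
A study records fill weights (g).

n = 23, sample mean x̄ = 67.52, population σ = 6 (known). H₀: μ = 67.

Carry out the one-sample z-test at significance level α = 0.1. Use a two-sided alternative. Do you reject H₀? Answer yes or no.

SE = σ/√n = 6/√23 = 1.2511
z = (x̄−μ₀)/SE = (67.52−67)/1.2511 = 0.4156
p-value (two-sided) = 0.67767
At α=0.1: p ≥ α → fail to reject H₀

reject H₀: no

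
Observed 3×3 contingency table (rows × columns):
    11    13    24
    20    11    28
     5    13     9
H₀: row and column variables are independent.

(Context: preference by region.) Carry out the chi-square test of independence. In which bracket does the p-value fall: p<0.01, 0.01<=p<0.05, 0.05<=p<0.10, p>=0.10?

p-value bracket: 0.05<=p<0.10

Row totals [48, 59, 27], col totals [36, 37, 61], n=134
χ² = (11−12.90)²/12.90 + (13−13.25)²/13.25 + (24−21.85)²/21.85 + (20−15.85)²/15.85 + (11−16.29)²/16.29 + (28−26.86)²/26.86 + (5−7.25)²/7.25 + (13−7.46)²/7.46 + (9−12.29)²/12.29 = 9.0533
df = 4
p-value (upper-tail) = 0.05978
→ bracket: 0.05<=p<0.10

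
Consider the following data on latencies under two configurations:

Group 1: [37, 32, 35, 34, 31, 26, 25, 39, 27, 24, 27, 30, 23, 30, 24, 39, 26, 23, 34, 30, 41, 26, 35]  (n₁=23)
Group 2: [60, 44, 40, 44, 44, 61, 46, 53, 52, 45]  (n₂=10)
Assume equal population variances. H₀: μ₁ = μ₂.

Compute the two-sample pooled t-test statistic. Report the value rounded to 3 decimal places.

x̄₁=30.348, s₁=5.548, n₁=23
x̄₂=48.900, s₂=7.233, n₂=10
s_p² = [22·5.548² + 9·7.233²]/31 = 37.0360
SE = √(s_p²·(1/23+1/10)) = 2.3052
t = (30.348−48.900)/2.3052 = -8.0480
df = 31

test statistic = -8.048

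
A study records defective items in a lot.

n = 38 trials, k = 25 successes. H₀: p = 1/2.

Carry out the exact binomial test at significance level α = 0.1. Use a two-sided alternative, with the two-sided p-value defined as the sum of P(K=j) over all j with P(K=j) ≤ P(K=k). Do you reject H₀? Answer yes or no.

reject H₀: yes

Exact binomial: n=38, k=25, p₀=1/2=0.5000
P(X=j) = C(n,j)·p₀^j·(1−p₀)^(n−j); p = Σ P(X=j) over j with P(X=j) ≤ P(X=25)
p-value (two-sided) = 0.07295
At α=0.1: p < α → reject H₀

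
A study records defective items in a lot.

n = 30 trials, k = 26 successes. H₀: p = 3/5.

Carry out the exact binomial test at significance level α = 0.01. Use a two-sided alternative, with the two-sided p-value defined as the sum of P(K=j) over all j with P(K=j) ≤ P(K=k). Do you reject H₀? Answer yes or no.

reject H₀: yes

Exact binomial: n=30, k=26, p₀=3/5=0.6000
P(X=j) = C(n,j)·p₀^j·(1−p₀)^(n−j); p = Σ P(X=j) over j with P(X=j) ≤ P(X=26)
p-value (two-sided) = 0.00237
At α=0.01: p < α → reject H₀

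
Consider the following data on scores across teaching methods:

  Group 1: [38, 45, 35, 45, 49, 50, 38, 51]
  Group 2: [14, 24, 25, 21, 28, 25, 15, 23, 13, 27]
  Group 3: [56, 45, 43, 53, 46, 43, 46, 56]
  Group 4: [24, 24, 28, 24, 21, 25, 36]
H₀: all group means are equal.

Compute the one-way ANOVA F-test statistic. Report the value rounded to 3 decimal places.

test statistic = 47.902

Group means [43.88, 21.50, 48.50, 26.00], grand mean 34.424
SSB = Σnᵢ(x̄ᵢ−x̄)² = 4466.686; SSW = ΣΣ(x−x̄ᵢ)² = 901.375
MSB = 4466.686/3 = 1488.8952; MSW = 901.375/29 = 31.0819
F = MSB/MSW = 47.9023
df = (3, 29)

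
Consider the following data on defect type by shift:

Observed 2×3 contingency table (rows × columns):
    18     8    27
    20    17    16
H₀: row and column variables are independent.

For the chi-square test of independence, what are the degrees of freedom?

df = (r−1)(c−1) = (2−1)·(3−1) = 2

degrees of freedom = 2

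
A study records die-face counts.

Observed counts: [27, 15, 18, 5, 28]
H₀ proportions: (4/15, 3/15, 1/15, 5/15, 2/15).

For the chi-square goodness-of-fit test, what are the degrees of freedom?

degrees of freedom = 4

df = k − 1 = 5 − 1 = 4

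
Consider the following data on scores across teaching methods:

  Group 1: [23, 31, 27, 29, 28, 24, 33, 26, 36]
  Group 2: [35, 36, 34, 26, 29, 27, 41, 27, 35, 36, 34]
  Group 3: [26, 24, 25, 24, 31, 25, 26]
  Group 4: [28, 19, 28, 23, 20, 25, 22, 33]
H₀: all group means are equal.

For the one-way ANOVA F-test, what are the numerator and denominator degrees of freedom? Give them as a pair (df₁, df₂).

k = 4 groups, N = 35 total
df = (k−1, N−k) = (4−1, 35−4) = (3, 31)

degrees of freedom = [3, 31]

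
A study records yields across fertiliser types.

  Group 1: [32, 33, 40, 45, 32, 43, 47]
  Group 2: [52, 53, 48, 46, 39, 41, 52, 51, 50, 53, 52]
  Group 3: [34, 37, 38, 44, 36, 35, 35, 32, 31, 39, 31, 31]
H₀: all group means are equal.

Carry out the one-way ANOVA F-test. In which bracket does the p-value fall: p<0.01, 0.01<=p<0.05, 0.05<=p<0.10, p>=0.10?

p-value bracket: p<0.01

Group means [38.86, 48.82, 35.25], grand mean 41.067
SSB = Σnᵢ(x̄ᵢ−x̄)² = 1101.123; SSW = ΣΣ(x−x̄ᵢ)² = 656.744
MSB = 1101.123/2 = 550.5616; MSW = 656.744/27 = 24.3238
F = MSB/MSW = 22.6347
df = (2, 27)
p-value (upper-tail) = 0.00000
→ bracket: p<0.01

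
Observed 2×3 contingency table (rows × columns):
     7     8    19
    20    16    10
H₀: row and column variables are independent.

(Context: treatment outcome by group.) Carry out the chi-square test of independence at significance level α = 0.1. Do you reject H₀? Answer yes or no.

reject H₀: yes

Row totals [34, 46], col totals [27, 24, 29], n=80
χ² = (7−11.47)²/11.47 + (8−10.20)²/10.20 + (19−12.32)²/12.32 + (20−15.53)²/15.53 + (16−13.80)²/13.80 + (10−16.68)²/16.68 = 10.1473
df = 2
p-value (upper-tail) = 0.00626
At α=0.1: p < α → reject H₀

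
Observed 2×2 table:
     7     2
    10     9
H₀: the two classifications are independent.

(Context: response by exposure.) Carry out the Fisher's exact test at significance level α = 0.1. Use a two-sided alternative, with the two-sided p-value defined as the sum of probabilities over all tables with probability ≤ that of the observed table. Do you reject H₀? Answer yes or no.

reject H₀: no

Margins: r₁=9, r₂=19, c₁=17, c₂=11, n=28
p_obs = C(9,7)·C(19,10)/C(28,17); sum pmf over tables with pmf ≤ p_obs
p-value (two-sided) = 0.24950
At α=0.1: p ≥ α → fail to reject H₀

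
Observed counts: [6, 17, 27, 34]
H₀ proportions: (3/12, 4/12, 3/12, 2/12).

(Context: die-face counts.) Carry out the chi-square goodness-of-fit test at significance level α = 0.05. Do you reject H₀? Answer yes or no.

n = 84; E_i = n·p_i = [21.00, 28.00, 21.00, 14.00]
χ² = (6−21.00)²/21.00 + (17−28.00)²/28.00 + (27−21.00)²/21.00 + (34−14.00)²/14.00 = 45.3214
df = 3
p-value (upper-tail) = 0.00000
At α=0.05: p < α → reject H₀

reject H₀: yes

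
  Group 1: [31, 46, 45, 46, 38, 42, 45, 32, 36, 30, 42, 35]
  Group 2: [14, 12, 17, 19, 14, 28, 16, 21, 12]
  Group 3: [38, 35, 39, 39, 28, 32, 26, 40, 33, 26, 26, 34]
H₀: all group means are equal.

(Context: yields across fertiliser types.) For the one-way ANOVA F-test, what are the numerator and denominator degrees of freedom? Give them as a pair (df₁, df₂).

degrees of freedom = [2, 30]

k = 3 groups, N = 33 total
df = (k−1, N−k) = (3−1, 33−3) = (2, 30)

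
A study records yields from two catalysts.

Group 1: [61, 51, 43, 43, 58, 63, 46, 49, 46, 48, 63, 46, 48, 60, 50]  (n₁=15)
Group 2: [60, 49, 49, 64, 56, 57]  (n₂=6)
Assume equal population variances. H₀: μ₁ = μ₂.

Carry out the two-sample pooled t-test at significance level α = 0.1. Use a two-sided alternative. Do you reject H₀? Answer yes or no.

x̄₁=51.667, s₁=7.257, n₁=15
x̄₂=55.833, s₂=5.981, n₂=6
s_p² = [14·7.257² + 5·5.981²]/19 = 48.2193
SE = √(s_p²·(1/15+1/6)) = 3.3543
t = (51.667−55.833)/3.3543 = -1.2422
df = 19
p-value (two-sided) = 0.22928
At α=0.1: p ≥ α → fail to reject H₀

reject H₀: no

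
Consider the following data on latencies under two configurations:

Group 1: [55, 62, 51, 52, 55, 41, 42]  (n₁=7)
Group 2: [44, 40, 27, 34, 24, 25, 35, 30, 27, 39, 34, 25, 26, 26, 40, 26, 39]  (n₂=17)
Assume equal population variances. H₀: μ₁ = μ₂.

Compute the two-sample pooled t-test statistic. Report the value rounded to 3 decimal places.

test statistic = 6.241

x̄₁=51.143, s₁=7.471, n₁=7
x̄₂=31.824, s₂=6.664, n₂=17
s_p² = [6·7.471² + 16·6.664²]/22 = 47.5149
SE = √(s_p²·(1/7+1/17)) = 3.0956
t = (51.143−31.824)/3.0956 = 6.2409
df = 22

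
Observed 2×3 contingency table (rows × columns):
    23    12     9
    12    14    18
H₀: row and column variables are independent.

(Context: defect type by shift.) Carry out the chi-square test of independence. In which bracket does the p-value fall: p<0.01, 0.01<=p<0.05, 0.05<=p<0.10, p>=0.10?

Row totals [44, 44], col totals [35, 26, 27], n=88
χ² = (23−17.50)²/17.50 + (12−13.00)²/13.00 + (9−13.50)²/13.50 + (12−17.50)²/17.50 + (14−13.00)²/13.00 + (18−13.50)²/13.50 = 6.6110
df = 2
p-value (upper-tail) = 0.03668
→ bracket: 0.01<=p<0.05

p-value bracket: 0.01<=p<0.05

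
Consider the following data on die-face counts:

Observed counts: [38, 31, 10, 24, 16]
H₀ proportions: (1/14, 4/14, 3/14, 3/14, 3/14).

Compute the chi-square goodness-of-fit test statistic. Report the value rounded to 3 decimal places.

n = 119; E_i = n·p_i = [8.50, 34.00, 25.50, 25.50, 25.50]
χ² = (38−8.50)²/8.50 + (31−34.00)²/34.00 + (10−25.50)²/25.50 + (24−25.50)²/25.50 + (16−25.50)²/25.50 = 115.6961
df = 4

test statistic = 115.696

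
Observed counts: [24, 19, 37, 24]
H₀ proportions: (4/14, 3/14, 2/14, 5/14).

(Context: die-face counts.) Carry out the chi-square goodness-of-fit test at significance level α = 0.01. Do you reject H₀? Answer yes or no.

n = 104; E_i = n·p_i = [29.71, 22.29, 14.86, 37.14]
χ² = (24−29.71)²/29.71 + (19−22.29)²/22.29 + (37−14.86)²/14.86 + (24−37.14)²/37.14 = 39.2353
df = 3
p-value (upper-tail) = 0.00000
At α=0.01: p < α → reject H₀

reject H₀: yes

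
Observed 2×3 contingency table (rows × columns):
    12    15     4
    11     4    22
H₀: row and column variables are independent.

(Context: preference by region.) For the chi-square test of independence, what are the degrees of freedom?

df = (r−1)(c−1) = (2−1)·(3−1) = 2

degrees of freedom = 2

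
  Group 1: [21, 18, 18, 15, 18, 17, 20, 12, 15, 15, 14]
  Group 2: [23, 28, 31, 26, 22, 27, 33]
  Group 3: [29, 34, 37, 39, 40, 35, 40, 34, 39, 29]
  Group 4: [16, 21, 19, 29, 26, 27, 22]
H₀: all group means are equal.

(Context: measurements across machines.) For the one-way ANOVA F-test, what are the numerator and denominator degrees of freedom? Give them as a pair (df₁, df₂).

degrees of freedom = [3, 31]

k = 4 groups, N = 35 total
df = (k−1, N−k) = (4−1, 35−4) = (3, 31)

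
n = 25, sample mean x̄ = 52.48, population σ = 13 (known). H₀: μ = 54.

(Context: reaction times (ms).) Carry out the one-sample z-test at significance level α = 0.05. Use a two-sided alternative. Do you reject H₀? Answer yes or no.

SE = σ/√n = 13/√25 = 2.6000
z = (x̄−μ₀)/SE = (52.48−54)/2.6000 = -0.5846
p-value (two-sided) = 0.55881
At α=0.05: p ≥ α → fail to reject H₀

reject H₀: no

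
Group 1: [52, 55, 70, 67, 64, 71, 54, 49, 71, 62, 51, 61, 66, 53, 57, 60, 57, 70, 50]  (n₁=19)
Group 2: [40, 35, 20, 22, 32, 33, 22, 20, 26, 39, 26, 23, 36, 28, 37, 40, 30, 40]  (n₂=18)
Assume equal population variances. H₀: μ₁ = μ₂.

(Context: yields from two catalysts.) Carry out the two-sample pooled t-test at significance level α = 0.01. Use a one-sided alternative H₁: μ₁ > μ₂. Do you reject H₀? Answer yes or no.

reject H₀: yes

x̄₁=60.000, s₁=7.608, n₁=19
x̄₂=30.500, s₂=7.326, n₂=18
s_p² = [18·7.608² + 17·7.326²]/35 = 55.8429
SE = √(s_p²·(1/19+1/18)) = 2.4579
t = (60.000−30.500)/2.4579 = 12.0019
df = 35
p-value (one-sided, H₁ greater) = 0.00000
At α=0.01: p < α → reject H₀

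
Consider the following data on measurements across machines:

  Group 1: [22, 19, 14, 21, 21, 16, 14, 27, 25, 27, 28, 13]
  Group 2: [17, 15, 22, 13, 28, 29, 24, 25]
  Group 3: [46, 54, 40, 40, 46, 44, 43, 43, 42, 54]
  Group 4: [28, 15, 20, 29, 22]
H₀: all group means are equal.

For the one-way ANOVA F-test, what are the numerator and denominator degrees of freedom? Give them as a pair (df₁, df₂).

k = 4 groups, N = 35 total
df = (k−1, N−k) = (4−1, 35−4) = (3, 31)

degrees of freedom = [3, 31]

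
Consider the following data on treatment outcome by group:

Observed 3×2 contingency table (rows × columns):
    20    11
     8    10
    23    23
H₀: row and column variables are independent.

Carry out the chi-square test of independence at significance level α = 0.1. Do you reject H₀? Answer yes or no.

reject H₀: no

Row totals [31, 18, 46], col totals [51, 44], n=95
χ² = (20−16.64)²/16.64 + (11−14.36)²/14.36 + (8−9.66)²/9.66 + (10−8.34)²/8.34 + (23−24.69)²/24.69 + (23−21.31)²/21.31 = 2.3320
df = 2
p-value (upper-tail) = 0.31161
At α=0.1: p ≥ α → fail to reject H₀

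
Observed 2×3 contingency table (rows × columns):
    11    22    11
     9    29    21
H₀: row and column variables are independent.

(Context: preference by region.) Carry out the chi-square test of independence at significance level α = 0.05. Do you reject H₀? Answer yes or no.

reject H₀: no

Row totals [44, 59], col totals [20, 51, 32], n=103
χ² = (11−8.54)²/8.54 + (22−21.79)²/21.79 + (11−13.67)²/13.67 + (9−11.46)²/11.46 + (29−29.21)²/29.21 + (21−18.33)²/18.33 = 2.1468
df = 2
p-value (upper-tail) = 0.34184
At α=0.05: p ≥ α → fail to reject H₀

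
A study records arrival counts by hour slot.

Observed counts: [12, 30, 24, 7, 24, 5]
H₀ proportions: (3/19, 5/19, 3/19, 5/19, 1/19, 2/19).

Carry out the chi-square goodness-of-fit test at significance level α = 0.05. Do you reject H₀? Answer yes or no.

reject H₀: yes

n = 102; E_i = n·p_i = [16.11, 26.84, 16.11, 26.84, 5.37, 10.74]
χ² = (12−16.11)²/16.11 + (30−26.84)²/26.84 + (24−16.11)²/16.11 + (7−26.84)²/26.84 + (24−5.37)²/5.37 + (5−10.74)²/10.74 = 87.6833
df = 5
p-value (upper-tail) = 0.00000
At α=0.05: p < α → reject H₀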